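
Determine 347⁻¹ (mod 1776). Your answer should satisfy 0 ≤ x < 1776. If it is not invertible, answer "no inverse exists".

563

Apply the Euclidean algorithm to 1776 and 347:
1776 = 5×347 + 41
347 = 8×41 + 19
41 = 2×19 + 3
19 = 6×3 + 1
3 = 3×1 + 0
gcd = 1, so the inverse exists. Back-substitute:
1 = 19 − 6·3
1 = −6·41 + 13·19
1 = 13·347 − 110·41
1 = −110·1776 + 563·347
So 347·563 ≡ 1 (mod 1776).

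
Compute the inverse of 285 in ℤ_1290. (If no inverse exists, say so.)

Compute gcd(285, 1290):
1290 = 4×285 + 150
285 = 1×150 + 135
150 = 1×135 + 15
135 = 9×15 + 0
The gcd is 15, not 1, hence no inverse exists.

no inverse exists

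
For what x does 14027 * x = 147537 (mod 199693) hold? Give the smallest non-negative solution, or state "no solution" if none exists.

First find gcd(14027, 199693):
199693 = 14×14027 + 3315
14027 = 4×3315 + 767
3315 = 4×767 + 247
767 = 3×247 + 26
247 = 9×26 + 13
26 = 2×13 + 0
gcd = 13 and 13 | 147537, so solutions exist. Divide through by 13: 1079x ≡ 11349 (mod 15361).
Now find 1079⁻¹ mod 15361:
15361 = 14×1079 + 255
1079 = 4×255 + 59
255 = 4×59 + 19
59 = 3×19 + 2
19 = 9×2 + 1
2 = 2×1 + 0
Back-substitute:
1 = 19 − 9·2
1 = −9·59 + 28·19
1 = 28·255 − 121·59
1 = −121·1079 + 512·255
1 = 512·15361 − 7289·1079
So 1079·(-7289) ≡ 1 (mod 15361), i.e. 1079⁻¹ ≡ 8072.
Then x ≡ 8072·11349 ≡ 11485 (mod 15361); the smallest non-negative solution is x = 11485.

11485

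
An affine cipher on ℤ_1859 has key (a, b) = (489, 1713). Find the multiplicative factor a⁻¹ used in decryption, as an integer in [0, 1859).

460

Extended Euclidean algorithm:
1859 = 3*489 + 392
489 = 1*392 + 97
392 = 4*97 + 4
97 = 24*4 + 1
4 = 4*1 + 0
The gcd is 1. Working backward:
1 = 97 − 24·4
1 = −24·392 + 97·97
1 = 97·489 − 121·392
1 = −121·1859 + 460·489
So 489·460 ≡ 1 (mod 1859).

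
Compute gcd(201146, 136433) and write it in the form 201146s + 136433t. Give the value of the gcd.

11

Euclidean algorithm:
201146 = 1·136433 + 64713
136433 = 2·64713 + 7007
64713 = 9·7007 + 1650
7007 = 4·1650 + 407
1650 = 4·407 + 22
407 = 18·22 + 11
22 = 2·11 + 0
gcd(201146, 136433) = 11.
Back-substituting:
11 = 407 − 18·22
11 = −18·1650 + 73·407
11 = 73·7007 − 310·1650
11 = −310·64713 + 2863·7007
11 = 2863·136433 − 6036·64713
11 = −6036·201146 + 8899·136433
So 11 = (-6036)·201146 + (8899)·136433.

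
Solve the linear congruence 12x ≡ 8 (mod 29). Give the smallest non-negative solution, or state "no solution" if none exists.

First find gcd(12, 29):
29 = 2*12 + 5
12 = 2*5 + 2
5 = 2*2 + 1
2 = 2*1 + 0
gcd = 1, so a unique solution mod 29 exists.
Back-substitute for the Bézout coefficients:
1 = 5 − 2·2
1 = −2·12 + 5·5
1 = 5·29 − 12·12
So 12·(-12) ≡ 1 (mod 29), giving 12⁻¹ ≡ 17.
x ≡ 12⁻¹·8 ≡ 17·8 ≡ 20 (mod 29).

20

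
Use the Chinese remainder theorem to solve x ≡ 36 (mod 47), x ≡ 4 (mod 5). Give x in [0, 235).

Write x = 36 + 47·k. Then 47·k ≡ 4 − 36 ≡ 3 (mod 5).
Need 47⁻¹ mod 5. Extended Euclid on (5, 2):
5 = 2×2 + 1
2 = 2×1 + 0
Back-substitute:
1 = 5 − 2·2
47⁻¹ ≡ 3 (mod 5), so k ≡ 3·3 ≡ 4 (mod 5).
x = 36 + 47·4 = 224.

224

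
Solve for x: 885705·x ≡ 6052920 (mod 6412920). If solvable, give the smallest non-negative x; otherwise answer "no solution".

First find gcd(885705, 6412920):
6412920 = 7×885705 + 212985
885705 = 4×212985 + 33765
212985 = 6×33765 + 10395
33765 = 3×10395 + 2580
10395 = 4×2580 + 75
2580 = 34×75 + 30
75 = 2×30 + 15
30 = 2×15 + 0
gcd = 15 and 15 | 6052920, so solutions exist. Divide through by 15: 59047x ≡ 403528 (mod 427528).
Now find 59047⁻¹ mod 427528:
427528 = 7×59047 + 14199
59047 = 4×14199 + 2251
14199 = 6×2251 + 693
2251 = 3×693 + 172
693 = 4×172 + 5
172 = 34×5 + 2
5 = 2×2 + 1
2 = 2×1 + 0
Back-substitute:
1 = 5 − 2·2
1 = −2·172 + 69·5
1 = 69·693 − 278·172
1 = −278·2251 + 903·693
1 = 903·14199 − 5696·2251
1 = −5696·59047 + 23687·14199
1 = 23687·427528 − 171505·59047
So 59047·(-171505) ≡ 1 (mod 427528), i.e. 59047⁻¹ ≡ 256023.
Then x ≡ 256023·403528 ≡ 307944 (mod 427528); the smallest non-negative solution is x = 307944.

307944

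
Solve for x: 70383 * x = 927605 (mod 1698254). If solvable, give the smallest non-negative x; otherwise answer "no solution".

First find gcd(70383, 1698254):
1698254 = 24*70383 + 9062
70383 = 7*9062 + 6949
9062 = 1*6949 + 2113
6949 = 3*2113 + 610
2113 = 3*610 + 283
610 = 2*283 + 44
283 = 6*44 + 19
44 = 2*19 + 6
19 = 3*6 + 1
6 = 6*1 + 0
gcd = 1, so a unique solution mod 1698254 exists.
Back-substitute for the Bézout coefficients:
1 = 19 − 3·6
1 = −3·44 + 7·19
1 = 7·283 − 45·44
1 = −45·610 + 97·283
1 = 97·2113 − 336·610
1 = −336·6949 + 1105·2113
1 = 1105·9062 − 1441·6949
1 = −1441·70383 + 11192·9062
1 = 11192·1698254 − 270049·70383
So 70383·(-270049) ≡ 1 (mod 1698254), giving 70383⁻¹ ≡ 1428205.
x ≡ 70383⁻¹·927605 ≡ 1428205·927605 ≡ 455371 (mod 1698254).

455371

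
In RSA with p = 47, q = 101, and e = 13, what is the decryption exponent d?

φ(n) = (p−1)(q−1) = 46·100 = 4600.
Need d with 13·d ≡ 1 (mod 4600). Apply the extended Euclidean algorithm:
4600 = 353×13 + 11
13 = 1×11 + 2
11 = 5×2 + 1
2 = 2×1 + 0
Back-substitute:
1 = 11 − 5·2
1 = −5·13 + 6·11
1 = 6·4600 − 2123·13
So 13·(-2123) ≡ 1 (mod 4600), hence d ≡ -2123 ≡ 2477 (mod 4600).

2477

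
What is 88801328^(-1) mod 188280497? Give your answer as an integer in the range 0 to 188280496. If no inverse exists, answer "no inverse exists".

171542168

gcd(188280497, 88801328) by repeated division:
188280497 = 2×88801328 + 10677841
88801328 = 8×10677841 + 3378600
10677841 = 3×3378600 + 542041
3378600 = 6×542041 + 126354
542041 = 4×126354 + 36625
126354 = 3×36625 + 16479
36625 = 2×16479 + 3667
16479 = 4×3667 + 1811
3667 = 2×1811 + 45
1811 = 40×45 + 11
45 = 4×11 + 1
11 = 11×1 + 0
Since gcd(88801328, 188280497) = 1, back-substitute to write 1 as a combination:
1 = 45 − 4·11
1 = −4·1811 + 161·45
1 = 161·3667 − 326·1811
1 = −326·16479 + 1465·3667
1 = 1465·36625 − 3256·16479
1 = −3256·126354 + 11233·36625
1 = 11233·542041 − 48188·126354
1 = −48188·3378600 + 300361·542041
1 = 300361·10677841 − 949271·3378600
1 = −949271·88801328 + 7894529·10677841
1 = 7894529·188280497 − 16738329·88801328
Thus 88801328·(-16738329) ≡ 1 (mod 188280497); reducing, -16738329 mod 188280497 = 171542168.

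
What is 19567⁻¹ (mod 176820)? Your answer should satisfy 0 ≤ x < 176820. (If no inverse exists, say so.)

104563

Run Euclid on (176820, 19567):
176820 = 9*19567 + 717
19567 = 27*717 + 208
717 = 3*208 + 93
208 = 2*93 + 22
93 = 4*22 + 5
22 = 4*5 + 2
5 = 2*2 + 1
2 = 2*1 + 0
gcd = 1, so the inverse exists. Back-substitute:
1 = 5 − 2·2
1 = −2·22 + 9·5
1 = 9·93 − 38·22
1 = −38·208 + 85·93
1 = 85·717 − 293·208
1 = −293·19567 + 7996·717
1 = 7996·176820 − 72257·19567
Thus 19567·(-72257) ≡ 1 (mod 176820); reducing, -72257 mod 176820 = 104563.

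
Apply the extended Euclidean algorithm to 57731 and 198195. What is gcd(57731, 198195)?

1

Apply Euclid's algorithm to 198195 and 57731:
198195 = 3×57731 + 25002
57731 = 2×25002 + 7727
25002 = 3×7727 + 1821
7727 = 4×1821 + 443
1821 = 4×443 + 49
443 = 9×49 + 2
49 = 24×2 + 1
2 = 2×1 + 0
gcd(57731, 198195) = 1.
Working backward:
1 = 49 − 24·2
1 = −24·443 + 217·49
1 = 217·1821 − 892·443
1 = −892·7727 + 3785·1821
1 = 3785·25002 − 12247·7727
1 = −12247·57731 + 28279·25002
1 = 28279·198195 − 97084·57731
So 1 = (28279)·198195 + (-97084)·57731.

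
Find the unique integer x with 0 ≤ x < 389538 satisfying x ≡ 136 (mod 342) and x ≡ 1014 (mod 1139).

92134

Write x = 136 + 342·k. Then 342·k ≡ 1014 − 136 ≡ 878 (mod 1139).
Need 342⁻¹ mod 1139. Extended Euclid on (1139, 342):
1139 = 3×342 + 113
342 = 3×113 + 3
113 = 37×3 + 2
3 = 1×2 + 1
2 = 2×1 + 0
Back-substitute:
1 = 3 − 2
1 = −113 + 38·3
1 = 38·342 − 115·113
1 = −115·1139 + 383·342
342⁻¹ ≡ 383 (mod 1139), so k ≡ 383·878 ≡ 269 (mod 1139).
x = 136 + 342·269 = 92134.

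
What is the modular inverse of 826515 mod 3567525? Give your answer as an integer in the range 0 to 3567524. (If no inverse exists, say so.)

Euclidean algorithm on 3567525, 826515:
3567525 = 4*826515 + 261465
826515 = 3*261465 + 42120
261465 = 6*42120 + 8745
42120 = 4*8745 + 7140
8745 = 1*7140 + 1605
7140 = 4*1605 + 720
1605 = 2*720 + 165
720 = 4*165 + 60
165 = 2*60 + 45
60 = 1*45 + 15
45 = 3*15 + 0
gcd(826515, 3567525) = 15 ≠ 1, so 826515 has no multiplicative inverse modulo 3567525.

no inverse exists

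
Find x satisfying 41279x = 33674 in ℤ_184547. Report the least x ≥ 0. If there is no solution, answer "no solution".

142067

First find gcd(41279, 184547):
184547 = 4×41279 + 19431
41279 = 2×19431 + 2417
19431 = 8×2417 + 95
2417 = 25×95 + 42
95 = 2×42 + 11
42 = 3×11 + 9
11 = 1×9 + 2
9 = 4×2 + 1
2 = 2×1 + 0
gcd = 1, so a unique solution mod 184547 exists.
Back-substitute for the Bézout coefficients:
1 = 9 − 4·2
1 = −4·11 + 5·9
1 = 5·42 − 19·11
1 = −19·95 + 43·42
1 = 43·2417 − 1094·95
1 = −1094·19431 + 8795·2417
1 = 8795·41279 − 18684·19431
1 = −18684·184547 + 83531·41279
So 41279·(83531) ≡ 1 (mod 184547), giving 41279⁻¹ ≡ 83531.
x ≡ 41279⁻¹·33674 ≡ 83531·33674 ≡ 142067 (mod 184547).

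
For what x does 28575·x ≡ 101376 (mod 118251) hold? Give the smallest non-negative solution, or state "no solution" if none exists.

First find gcd(28575, 118251):
118251 = 4·28575 + 3951
28575 = 7·3951 + 918
3951 = 4·918 + 279
918 = 3·279 + 81
279 = 3·81 + 36
81 = 2·36 + 9
36 = 4·9 + 0
gcd = 9 and 9 | 101376, so solutions exist. Divide through by 9: 3175x ≡ 11264 (mod 13139).
Now find 3175⁻¹ mod 13139:
13139 = 4*3175 + 439
3175 = 7*439 + 102
439 = 4*102 + 31
102 = 3*31 + 9
31 = 3*9 + 4
9 = 2*4 + 1
4 = 4*1 + 0
Back-substitute:
1 = 9 − 2·4
1 = −2·31 + 7·9
1 = 7·102 − 23·31
1 = −23·439 + 99·102
1 = 99·3175 − 716·439
1 = −716·13139 + 2963·3175
So 3175⁻¹ ≡ 2963 (mod 13139).
Then x ≡ 2963·11264 ≡ 2172 (mod 13139); the smallest non-negative solution is x = 2172.

2172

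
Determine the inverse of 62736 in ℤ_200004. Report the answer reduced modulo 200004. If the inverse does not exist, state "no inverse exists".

Compute gcd(62736, 200004):
200004 = 3*62736 + 11796
62736 = 5*11796 + 3756
11796 = 3*3756 + 528
3756 = 7*528 + 60
528 = 8*60 + 48
60 = 1*48 + 12
48 = 4*12 + 0
The gcd is 12, not 1, hence no inverse exists.

no inverse exists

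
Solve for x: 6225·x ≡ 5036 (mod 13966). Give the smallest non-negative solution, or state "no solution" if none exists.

5226

First find gcd(6225, 13966):
13966 = 2×6225 + 1516
6225 = 4×1516 + 161
1516 = 9×161 + 67
161 = 2×67 + 27
67 = 2×27 + 13
27 = 2×13 + 1
13 = 13×1 + 0
gcd = 1, so a unique solution mod 13966 exists.
Back-substitute for the Bézout coefficients:
1 = 27 − 2·13
1 = −2·67 + 5·27
1 = 5·161 − 12·67
1 = −12·1516 + 113·161
1 = 113·6225 − 464·1516
1 = −464·13966 + 1041·6225
So 6225·(1041) ≡ 1 (mod 13966), giving 6225⁻¹ ≡ 1041.
x ≡ 6225⁻¹·5036 ≡ 1041·5036 ≡ 5226 (mod 13966).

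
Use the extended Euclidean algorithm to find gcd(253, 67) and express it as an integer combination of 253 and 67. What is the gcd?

Apply Euclid's algorithm to 253 and 67:
253 = 3*67 + 52
67 = 1*52 + 15
52 = 3*15 + 7
15 = 2*7 + 1
7 = 7*1 + 0
gcd(253, 67) = 1.
Working backward:
1 = 15 − 2·7
1 = −2·52 + 7·15
1 = 7·67 − 9·52
1 = −9·253 + 34·67
So 1 = (-9)·253 + (34)·67.

1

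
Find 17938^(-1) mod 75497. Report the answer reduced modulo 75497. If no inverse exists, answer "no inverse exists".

Apply the Euclidean algorithm to 75497 and 17938:
75497 = 4*17938 + 3745
17938 = 4*3745 + 2958
3745 = 1*2958 + 787
2958 = 3*787 + 597
787 = 1*597 + 190
597 = 3*190 + 27
190 = 7*27 + 1
27 = 27*1 + 0
gcd = 1, so the inverse exists. Back-substitute:
1 = 190 − 7·27
1 = −7·597 + 22·190
1 = 22·787 − 29·597
1 = −29·2958 + 109·787
1 = 109·3745 − 138·2958
1 = −138·17938 + 661·3745
1 = 661·75497 − 2782·17938
Hence 17938⁻¹ ≡ -2782 ≡ 72715 (mod 75497).

72715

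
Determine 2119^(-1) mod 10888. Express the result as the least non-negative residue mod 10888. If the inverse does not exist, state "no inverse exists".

8807

Apply the Euclidean algorithm to 10888 and 2119:
10888 = 5×2119 + 293
2119 = 7×293 + 68
293 = 4×68 + 21
68 = 3×21 + 5
21 = 4×5 + 1
5 = 5×1 + 0
The gcd is 1. Working backward:
1 = 21 − 4·5
1 = −4·68 + 13·21
1 = 13·293 − 56·68
1 = −56·2119 + 405·293
1 = 405·10888 − 2081·2119
Thus 2119·(-2081) ≡ 1 (mod 10888); reducing, -2081 mod 10888 = 8807.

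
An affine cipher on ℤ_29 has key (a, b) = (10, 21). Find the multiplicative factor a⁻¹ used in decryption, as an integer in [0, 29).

gcd(29, 10) by repeated division:
29 = 2·10 + 9
10 = 1·9 + 1
9 = 9·1 + 0
gcd = 1, so the inverse exists. Back-substitute:
1 = 10 − 9
1 = −29 + 3·10
So 10·3 ≡ 1 (mod 29).

3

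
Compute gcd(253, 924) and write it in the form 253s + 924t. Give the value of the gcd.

Repeated division:
924 = 3*253 + 165
253 = 1*165 + 88
165 = 1*88 + 77
88 = 1*77 + 11
77 = 7*11 + 0
gcd(253, 924) = 11.
Back-substituting:
11 = 88 − 77
11 = −165 + 2·88
11 = 2·253 − 3·165
11 = −3·924 + 11·253
So 11 = (-3)·924 + (11)·253.

11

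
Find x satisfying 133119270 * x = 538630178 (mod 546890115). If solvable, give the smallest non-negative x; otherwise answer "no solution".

gcd(133119270, 546890115):
546890115 = 4×133119270 + 14413035
133119270 = 9×14413035 + 3401955
14413035 = 4×3401955 + 805215
3401955 = 4×805215 + 181095
805215 = 4×181095 + 80835
181095 = 2×80835 + 19425
80835 = 4×19425 + 3135
19425 = 6×3135 + 615
3135 = 5×615 + 60
615 = 10×60 + 15
60 = 4×15 + 0
gcd = 15, but 15 ∤ 538630178, so the congruence has no solution.

no solution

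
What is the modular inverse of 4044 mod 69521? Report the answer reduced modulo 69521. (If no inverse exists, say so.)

60977

Apply the Euclidean algorithm to 69521 and 4044:
69521 = 17×4044 + 773
4044 = 5×773 + 179
773 = 4×179 + 57
179 = 3×57 + 8
57 = 7×8 + 1
8 = 8×1 + 0
Since gcd(4044, 69521) = 1, back-substitute to write 1 as a combination:
1 = 57 − 7·8
1 = −7·179 + 22·57
1 = 22·773 − 95·179
1 = −95·4044 + 497·773
1 = 497·69521 − 8544·4044
Hence 4044⁻¹ ≡ -8544 ≡ 60977 (mod 69521).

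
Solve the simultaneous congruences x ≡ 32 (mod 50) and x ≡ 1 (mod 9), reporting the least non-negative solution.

Write x = 32 + 50·k. Then 50·k ≡ 1 − 32 ≡ 5 (mod 9).
Need 50⁻¹ mod 9. Extended Euclid on (9, 5):
9 = 1*5 + 4
5 = 1*4 + 1
4 = 4*1 + 0
Back-substitute:
1 = 5 − 4
1 = −9 + 2·5
50⁻¹ ≡ 2 (mod 9), so k ≡ 2·5 ≡ 1 (mod 9).
x = 32 + 50·1 = 82.

82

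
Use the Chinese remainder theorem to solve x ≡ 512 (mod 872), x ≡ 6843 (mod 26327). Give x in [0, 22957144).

Write x = 512 + 872·k. Then 872·k ≡ 6843 − 512 ≡ 6331 (mod 26327).
Need 872⁻¹ mod 26327. Extended Euclid on (26327, 872):
26327 = 30·872 + 167
872 = 5·167 + 37
167 = 4·37 + 19
37 = 1·19 + 18
19 = 1·18 + 1
18 = 18·1 + 0
Back-substitute:
1 = 19 − 18
1 = −37 + 2·19
1 = 2·167 − 9·37
1 = −9·872 + 47·167
1 = 47·26327 − 1419·872
872⁻¹ ≡ 24908 (mod 26327), so k ≡ 24908·6331 ≡ 20145 (mod 26327).
x = 512 + 872·20145 = 17566952.

17566952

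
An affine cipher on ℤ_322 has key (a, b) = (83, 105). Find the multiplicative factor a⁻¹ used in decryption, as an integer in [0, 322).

gcd(322, 83) by repeated division:
322 = 3*83 + 73
83 = 1*73 + 10
73 = 7*10 + 3
10 = 3*3 + 1
3 = 3*1 + 0
Since gcd(83, 322) = 1, back-substitute to write 1 as a combination:
1 = 10 − 3·3
1 = −3·73 + 22·10
1 = 22·83 − 25·73
1 = −25·322 + 97·83
So 83·97 ≡ 1 (mod 322).

97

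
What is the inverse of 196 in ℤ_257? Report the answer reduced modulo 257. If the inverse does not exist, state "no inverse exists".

Extended Euclidean algorithm:
257 = 1×196 + 61
196 = 3×61 + 13
61 = 4×13 + 9
13 = 1×9 + 4
9 = 2×4 + 1
4 = 4×1 + 0
Since gcd(196, 257) = 1, back-substitute to write 1 as a combination:
1 = 9 − 2·4
1 = −2·13 + 3·9
1 = 3·61 − 14·13
1 = −14·196 + 45·61
1 = 45·257 − 59·196
Hence 196⁻¹ ≡ -59 ≡ 198 (mod 257).

198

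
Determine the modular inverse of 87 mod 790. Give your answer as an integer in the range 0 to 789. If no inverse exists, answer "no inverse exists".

563

Extended Euclidean algorithm:
790 = 9×87 + 7
87 = 12×7 + 3
7 = 2×3 + 1
3 = 3×1 + 0
The gcd is 1. Working backward:
1 = 7 − 2·3
1 = −2·87 + 25·7
1 = 25·790 − 227·87
So 87·(-227) ≡ 1 (mod 790), and -227 ≡ 563 (mod 790).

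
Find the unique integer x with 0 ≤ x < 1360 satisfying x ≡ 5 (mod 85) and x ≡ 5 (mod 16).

5

Write x = 5 + 85·k. Then 85·k ≡ 5 − 5 ≡ 0 (mod 16).
Need 85⁻¹ mod 16. Extended Euclid on (16, 5):
16 = 3*5 + 1
5 = 5*1 + 0
Back-substitute:
1 = 16 − 3·5
85⁻¹ ≡ 13 (mod 16), so k ≡ 13·0 ≡ 0 (mod 16).
x = 5 + 85·0 = 5.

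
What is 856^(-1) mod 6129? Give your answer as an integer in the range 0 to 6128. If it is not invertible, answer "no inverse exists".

5950

Extended Euclidean algorithm:
6129 = 7·856 + 137
856 = 6·137 + 34
137 = 4·34 + 1
34 = 34·1 + 0
gcd = 1, so the inverse exists. Back-substitute:
1 = 137 − 4·34
1 = −4·856 + 25·137
1 = 25·6129 − 179·856
Hence 856⁻¹ ≡ -179 ≡ 5950 (mod 6129).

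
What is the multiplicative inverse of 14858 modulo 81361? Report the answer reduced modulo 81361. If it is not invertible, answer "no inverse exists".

20113

gcd(81361, 14858) by repeated division:
81361 = 5*14858 + 7071
14858 = 2*7071 + 716
7071 = 9*716 + 627
716 = 1*627 + 89
627 = 7*89 + 4
89 = 22*4 + 1
4 = 4*1 + 0
The gcd is 1. Working backward:
1 = 89 − 22·4
1 = −22·627 + 155·89
1 = 155·716 − 177·627
1 = −177·7071 + 1748·716
1 = 1748·14858 − 3673·7071
1 = −3673·81361 + 20113·14858
So 14858·20113 ≡ 1 (mod 81361).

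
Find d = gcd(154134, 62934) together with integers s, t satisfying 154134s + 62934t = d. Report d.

Apply Euclid's algorithm to 154134 and 62934:
154134 = 2·62934 + 28266
62934 = 2·28266 + 6402
28266 = 4·6402 + 2658
6402 = 2·2658 + 1086
2658 = 2·1086 + 486
1086 = 2·486 + 114
486 = 4·114 + 30
114 = 3·30 + 24
30 = 1·24 + 6
24 = 4·6 + 0
gcd(154134, 62934) = 6.
Back-substituting:
6 = 30 − 24
6 = −114 + 4·30
6 = 4·486 − 17·114
6 = −17·1086 + 38·486
6 = 38·2658 − 93·1086
6 = −93·6402 + 224·2658
6 = 224·28266 − 989·6402
6 = −989·62934 + 2202·28266
6 = 2202·154134 − 5393·62934
So 6 = (2202)·154134 + (-5393)·62934.

6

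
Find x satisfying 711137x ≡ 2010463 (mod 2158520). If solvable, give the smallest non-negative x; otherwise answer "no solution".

First find gcd(711137, 2158520):
2158520 = 3*711137 + 25109
711137 = 28*25109 + 8085
25109 = 3*8085 + 854
8085 = 9*854 + 399
854 = 2*399 + 56
399 = 7*56 + 7
56 = 8*7 + 0
gcd = 7 and 7 | 2010463, so solutions exist. Divide through by 7: 101591x ≡ 287209 (mod 308360).
Now find 101591⁻¹ mod 308360:
308360 = 3*101591 + 3587
101591 = 28*3587 + 1155
3587 = 3*1155 + 122
1155 = 9*122 + 57
122 = 2*57 + 8
57 = 7*8 + 1
8 = 8*1 + 0
Back-substitute:
1 = 57 − 7·8
1 = −7·122 + 15·57
1 = 15·1155 − 142·122
1 = −142·3587 + 441·1155
1 = 441·101591 − 12490·3587
1 = −12490·308360 + 37911·101591
So 101591⁻¹ ≡ 37911 (mod 308360).
Then x ≡ 37911·287209 ≡ 188799 (mod 308360); the smallest non-negative solution is x = 188799.

188799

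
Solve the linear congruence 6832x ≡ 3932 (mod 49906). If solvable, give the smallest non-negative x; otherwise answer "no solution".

8664

First find gcd(6832, 49906):
49906 = 7·6832 + 2082
6832 = 3·2082 + 586
2082 = 3·586 + 324
586 = 1·324 + 262
324 = 1·262 + 62
262 = 4·62 + 14
62 = 4·14 + 6
14 = 2·6 + 2
6 = 3·2 + 0
gcd = 2 and 2 | 3932, so solutions exist. Divide through by 2: 3416x ≡ 1966 (mod 24953).
Now find 3416⁻¹ mod 24953:
24953 = 7·3416 + 1041
3416 = 3·1041 + 293
1041 = 3·293 + 162
293 = 1·162 + 131
162 = 1·131 + 31
131 = 4·31 + 7
31 = 4·7 + 3
7 = 2·3 + 1
3 = 3·1 + 0
Back-substitute:
1 = 7 − 2·3
1 = −2·31 + 9·7
1 = 9·131 − 38·31
1 = −38·162 + 47·131
1 = 47·293 − 85·162
1 = −85·1041 + 302·293
1 = 302·3416 − 991·1041
1 = −991·24953 + 7239·3416
So 3416⁻¹ ≡ 7239 (mod 24953).
Then x ≡ 7239·1966 ≡ 8664 (mod 24953); the smallest non-negative solution is x = 8664.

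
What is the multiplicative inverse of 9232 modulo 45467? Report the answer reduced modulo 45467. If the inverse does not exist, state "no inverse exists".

Extended Euclidean algorithm:
45467 = 4*9232 + 8539
9232 = 1*8539 + 693
8539 = 12*693 + 223
693 = 3*223 + 24
223 = 9*24 + 7
24 = 3*7 + 3
7 = 2*3 + 1
3 = 3*1 + 0
gcd = 1, so the inverse exists. Back-substitute:
1 = 7 − 2·3
1 = −2·24 + 7·7
1 = 7·223 − 65·24
1 = −65·693 + 202·223
1 = 202·8539 − 2489·693
1 = −2489·9232 + 2691·8539
1 = 2691·45467 − 13253·9232
Thus 9232·(-13253) ≡ 1 (mod 45467); reducing, -13253 mod 45467 = 32214.

32214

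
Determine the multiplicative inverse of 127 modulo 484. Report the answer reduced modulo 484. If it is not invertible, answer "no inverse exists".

Extended Euclidean algorithm:
484 = 3×127 + 103
127 = 1×103 + 24
103 = 4×24 + 7
24 = 3×7 + 3
7 = 2×3 + 1
3 = 3×1 + 0
The gcd is 1. Working backward:
1 = 7 − 2·3
1 = −2·24 + 7·7
1 = 7·103 − 30·24
1 = −30·127 + 37·103
1 = 37·484 − 141·127
Hence 127⁻¹ ≡ -141 ≡ 343 (mod 484).

343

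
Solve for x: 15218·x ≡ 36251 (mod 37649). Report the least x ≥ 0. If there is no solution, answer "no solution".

First find gcd(15218, 37649):
37649 = 2·15218 + 7213
15218 = 2·7213 + 792
7213 = 9·792 + 85
792 = 9·85 + 27
85 = 3·27 + 4
27 = 6·4 + 3
4 = 1·3 + 1
3 = 3·1 + 0
gcd = 1, so a unique solution mod 37649 exists.
Back-substitute for the Bézout coefficients:
1 = 4 − 3
1 = −27 + 7·4
1 = 7·85 − 22·27
1 = −22·792 + 205·85
1 = 205·7213 − 1867·792
1 = −1867·15218 + 3939·7213
1 = 3939·37649 − 9745·15218
So 15218·(-9745) ≡ 1 (mod 37649), giving 15218⁻¹ ≡ 27904.
x ≡ 15218⁻¹·36251 ≡ 27904·36251 ≡ 32221 (mod 37649).

32221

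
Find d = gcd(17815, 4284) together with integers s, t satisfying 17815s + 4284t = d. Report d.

Repeated division:
17815 = 4·4284 + 679
4284 = 6·679 + 210
679 = 3·210 + 49
210 = 4·49 + 14
49 = 3·14 + 7
14 = 2·7 + 0
gcd(17815, 4284) = 7.
Working backward:
7 = 49 − 3·14
7 = −3·210 + 13·49
7 = 13·679 − 42·210
7 = −42·4284 + 265·679
7 = 265·17815 − 1102·4284
So 7 = (265)·17815 + (-1102)·4284.

7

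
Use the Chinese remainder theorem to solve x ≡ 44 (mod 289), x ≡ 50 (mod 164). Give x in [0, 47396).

Write x = 44 + 289·k. Then 289·k ≡ 50 − 44 ≡ 6 (mod 164).
Need 289⁻¹ mod 164. Extended Euclid on (164, 125):
164 = 1×125 + 39
125 = 3×39 + 8
39 = 4×8 + 7
8 = 1×7 + 1
7 = 7×1 + 0
Back-substitute:
1 = 8 − 7
1 = −39 + 5·8
1 = 5·125 − 16·39
1 = −16·164 + 21·125
289⁻¹ ≡ 21 (mod 164), so k ≡ 21·6 ≡ 126 (mod 164).
x = 44 + 289·126 = 36458.

36458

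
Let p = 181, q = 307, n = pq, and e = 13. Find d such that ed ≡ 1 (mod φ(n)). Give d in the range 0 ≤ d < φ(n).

φ(n) = (p−1)(q−1) = 180·306 = 55080.
Need d with 13·d ≡ 1 (mod 55080). Apply the extended Euclidean algorithm:
55080 = 4236×13 + 12
13 = 1×12 + 1
12 = 12×1 + 0
Back-substitute:
1 = 13 − 12
1 = −55080 + 4237·13
So 13·4237 ≡ 1 (mod 55080), hence d = 4237.

4237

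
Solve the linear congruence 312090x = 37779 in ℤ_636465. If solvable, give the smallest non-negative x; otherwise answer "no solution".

gcd(312090, 636465):
636465 = 2*312090 + 12285
312090 = 25*12285 + 4965
12285 = 2*4965 + 2355
4965 = 2*2355 + 255
2355 = 9*255 + 60
255 = 4*60 + 15
60 = 4*15 + 0
gcd = 15, but 15 ∤ 37779, so the congruence has no solution.

no solution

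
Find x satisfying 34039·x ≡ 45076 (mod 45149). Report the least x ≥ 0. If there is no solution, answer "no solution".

First find gcd(34039, 45149):
45149 = 1·34039 + 11110
34039 = 3·11110 + 709
11110 = 15·709 + 475
709 = 1·475 + 234
475 = 2·234 + 7
234 = 33·7 + 3
7 = 2·3 + 1
3 = 3·1 + 0
gcd = 1, so a unique solution mod 45149 exists.
Back-substitute for the Bézout coefficients:
1 = 7 − 2·3
1 = −2·234 + 67·7
1 = 67·475 − 136·234
1 = −136·709 + 203·475
1 = 203·11110 − 3181·709
1 = −3181·34039 + 9746·11110
1 = 9746·45149 − 12927·34039
So 34039·(-12927) ≡ 1 (mod 45149), giving 34039⁻¹ ≡ 32222.
x ≡ 34039⁻¹·45076 ≡ 32222·45076 ≡ 40691 (mod 45149).

40691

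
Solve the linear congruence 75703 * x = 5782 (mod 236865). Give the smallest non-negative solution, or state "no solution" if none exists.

43069

First find gcd(75703, 236865):
236865 = 3*75703 + 9756
75703 = 7*9756 + 7411
9756 = 1*7411 + 2345
7411 = 3*2345 + 376
2345 = 6*376 + 89
376 = 4*89 + 20
89 = 4*20 + 9
20 = 2*9 + 2
9 = 4*2 + 1
2 = 2*1 + 0
gcd = 1, so a unique solution mod 236865 exists.
Back-substitute for the Bézout coefficients:
1 = 9 − 4·2
1 = −4·20 + 9·9
1 = 9·89 − 40·20
1 = −40·376 + 169·89
1 = 169·2345 − 1054·376
1 = −1054·7411 + 3331·2345
1 = 3331·9756 − 4385·7411
1 = −4385·75703 + 34026·9756
1 = 34026·236865 − 106463·75703
So 75703·(-106463) ≡ 1 (mod 236865), giving 75703⁻¹ ≡ 130402.
x ≡ 75703⁻¹·5782 ≡ 130402·5782 ≡ 43069 (mod 236865).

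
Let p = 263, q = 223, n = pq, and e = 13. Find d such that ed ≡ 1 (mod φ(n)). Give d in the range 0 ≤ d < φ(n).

26845

φ(n) = (p−1)(q−1) = 262·222 = 58164.
Need d with 13·d ≡ 1 (mod 58164). Apply the extended Euclidean algorithm:
58164 = 4474*13 + 2
13 = 6*2 + 1
2 = 2*1 + 0
Back-substitute:
1 = 13 − 6·2
1 = −6·58164 + 26845·13
So 13·26845 ≡ 1 (mod 58164), hence d = 26845.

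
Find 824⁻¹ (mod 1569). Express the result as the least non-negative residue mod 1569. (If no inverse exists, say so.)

Apply the Euclidean algorithm to 1569 and 824:
1569 = 1*824 + 745
824 = 1*745 + 79
745 = 9*79 + 34
79 = 2*34 + 11
34 = 3*11 + 1
11 = 11*1 + 0
Since gcd(824, 1569) = 1, back-substitute to write 1 as a combination:
1 = 34 − 3·11
1 = −3·79 + 7·34
1 = 7·745 − 66·79
1 = −66·824 + 73·745
1 = 73·1569 − 139·824
So 824·(-139) ≡ 1 (mod 1569), and -139 ≡ 1430 (mod 1569).

1430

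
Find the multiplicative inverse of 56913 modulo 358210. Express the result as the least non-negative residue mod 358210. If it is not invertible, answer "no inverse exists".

115457

gcd(358210, 56913) by repeated division:
358210 = 6·56913 + 16732
56913 = 3·16732 + 6717
16732 = 2·6717 + 3298
6717 = 2·3298 + 121
3298 = 27·121 + 31
121 = 3·31 + 28
31 = 1·28 + 3
28 = 9·3 + 1
3 = 3·1 + 0
The gcd is 1. Working backward:
1 = 28 − 9·3
1 = −9·31 + 10·28
1 = 10·121 − 39·31
1 = −39·3298 + 1063·121
1 = 1063·6717 − 2165·3298
1 = −2165·16732 + 5393·6717
1 = 5393·56913 − 18344·16732
1 = −18344·358210 + 115457·56913
So 56913·115457 ≡ 1 (mod 358210).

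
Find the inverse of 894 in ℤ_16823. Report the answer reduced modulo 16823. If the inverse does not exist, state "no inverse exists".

Apply the Euclidean algorithm to 16823 and 894:
16823 = 18*894 + 731
894 = 1*731 + 163
731 = 4*163 + 79
163 = 2*79 + 5
79 = 15*5 + 4
5 = 1*4 + 1
4 = 4*1 + 0
Since gcd(894, 16823) = 1, back-substitute to write 1 as a combination:
1 = 5 − 4
1 = −79 + 16·5
1 = 16·163 − 33·79
1 = −33·731 + 148·163
1 = 148·894 − 181·731
1 = −181·16823 + 3406·894
So 894·3406 ≡ 1 (mod 16823).

3406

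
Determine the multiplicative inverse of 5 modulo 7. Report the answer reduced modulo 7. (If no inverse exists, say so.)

Apply the Euclidean algorithm to 7 and 5:
7 = 1·5 + 2
5 = 2·2 + 1
2 = 2·1 + 0
Since gcd(5, 7) = 1, back-substitute to write 1 as a combination:
1 = 5 − 2·2
1 = −2·7 + 3·5
So 5·3 ≡ 1 (mod 7).

3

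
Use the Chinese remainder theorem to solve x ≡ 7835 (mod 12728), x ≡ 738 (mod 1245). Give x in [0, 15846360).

Write x = 7835 + 12728·k. Then 12728·k ≡ 738 − 7835 ≡ 373 (mod 1245).
Need 12728⁻¹ mod 1245. Extended Euclid on (1245, 278):
1245 = 4×278 + 133
278 = 2×133 + 12
133 = 11×12 + 1
12 = 12×1 + 0
Back-substitute:
1 = 133 − 11·12
1 = −11·278 + 23·133
1 = 23·1245 − 103·278
12728⁻¹ ≡ 1142 (mod 1245), so k ≡ 1142·373 ≡ 176 (mod 1245).
x = 7835 + 12728·176 = 2247963.

2247963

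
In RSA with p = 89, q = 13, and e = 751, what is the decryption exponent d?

φ(n) = (p−1)(q−1) = 88·12 = 1056.
Need d with 751·d ≡ 1 (mod 1056). Apply the extended Euclidean algorithm:
1056 = 1×751 + 305
751 = 2×305 + 141
305 = 2×141 + 23
141 = 6×23 + 3
23 = 7×3 + 2
3 = 1×2 + 1
2 = 2×1 + 0
Back-substitute:
1 = 3 − 2
1 = −23 + 8·3
1 = 8·141 − 49·23
1 = −49·305 + 106·141
1 = 106·751 − 261·305
1 = −261·1056 + 367·751
So 751·367 ≡ 1 (mod 1056), hence d = 367.

367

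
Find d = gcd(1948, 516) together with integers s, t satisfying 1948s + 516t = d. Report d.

4

Apply Euclid's algorithm to 1948 and 516:
1948 = 3×516 + 400
516 = 1×400 + 116
400 = 3×116 + 52
116 = 2×52 + 12
52 = 4×12 + 4
12 = 3×4 + 0
gcd(1948, 516) = 4.
Express as a combination:
4 = 52 − 4·12
4 = −4·116 + 9·52
4 = 9·400 − 31·116
4 = −31·516 + 40·400
4 = 40·1948 − 151·516
So 4 = (40)·1948 + (-151)·516.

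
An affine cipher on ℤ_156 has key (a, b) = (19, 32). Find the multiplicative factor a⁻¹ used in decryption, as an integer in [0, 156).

gcd(156, 19) by repeated division:
156 = 8*19 + 4
19 = 4*4 + 3
4 = 1*3 + 1
3 = 3*1 + 0
gcd = 1, so the inverse exists. Back-substitute:
1 = 4 − 3
1 = −19 + 5·4
1 = 5·156 − 41·19
Hence 19⁻¹ ≡ -41 ≡ 115 (mod 156).

115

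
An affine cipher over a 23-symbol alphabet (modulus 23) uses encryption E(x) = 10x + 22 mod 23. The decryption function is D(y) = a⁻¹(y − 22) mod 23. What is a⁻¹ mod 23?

gcd(23, 10) by repeated division:
23 = 2×10 + 3
10 = 3×3 + 1
3 = 3×1 + 0
The gcd is 1. Working backward:
1 = 10 − 3·3
1 = −3·23 + 7·10
So 10·7 ≡ 1 (mod 23).

7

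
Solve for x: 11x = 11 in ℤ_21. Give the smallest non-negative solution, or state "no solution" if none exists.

1

First find gcd(11, 21):
21 = 1*11 + 10
11 = 1*10 + 1
10 = 10*1 + 0
gcd = 1, so a unique solution mod 21 exists.
Back-substitute for the Bézout coefficients:
1 = 11 − 10
1 = −21 + 2·11
So 11·(2) ≡ 1 (mod 21), giving 11⁻¹ ≡ 2.
x ≡ 11⁻¹·11 ≡ 2·11 ≡ 1 (mod 21).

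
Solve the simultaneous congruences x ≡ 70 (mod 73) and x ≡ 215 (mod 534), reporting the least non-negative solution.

29051

Write x = 70 + 73·k. Then 73·k ≡ 215 − 70 ≡ 145 (mod 534).
Need 73⁻¹ mod 534. Extended Euclid on (534, 73):
534 = 7*73 + 23
73 = 3*23 + 4
23 = 5*4 + 3
4 = 1*3 + 1
3 = 3*1 + 0
Back-substitute:
1 = 4 − 3
1 = −23 + 6·4
1 = 6·73 − 19·23
1 = −19·534 + 139·73
73⁻¹ ≡ 139 (mod 534), so k ≡ 139·145 ≡ 397 (mod 534).
x = 70 + 73·397 = 29051.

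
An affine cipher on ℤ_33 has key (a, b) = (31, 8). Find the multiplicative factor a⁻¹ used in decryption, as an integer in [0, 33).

Run Euclid on (33, 31):
33 = 1×31 + 2
31 = 15×2 + 1
2 = 2×1 + 0
gcd = 1, so the inverse exists. Back-substitute:
1 = 31 − 15·2
1 = −15·33 + 16·31
So 31·16 ≡ 1 (mod 33).

16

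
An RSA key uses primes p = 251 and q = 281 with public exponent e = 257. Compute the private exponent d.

φ(n) = (p−1)(q−1) = 250·280 = 70000.
Need d with 257·d ≡ 1 (mod 70000). Apply the extended Euclidean algorithm:
70000 = 272*257 + 96
257 = 2*96 + 65
96 = 1*65 + 31
65 = 2*31 + 3
31 = 10*3 + 1
3 = 3*1 + 0
Back-substitute:
1 = 31 − 10·3
1 = −10·65 + 21·31
1 = 21·96 − 31·65
1 = −31·257 + 83·96
1 = 83·70000 − 22607·257
So 257·(-22607) ≡ 1 (mod 70000), hence d ≡ -22607 ≡ 47393 (mod 70000).

47393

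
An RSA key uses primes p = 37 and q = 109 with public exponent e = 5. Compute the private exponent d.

φ(n) = (p−1)(q−1) = 36·108 = 3888.
Need d with 5·d ≡ 1 (mod 3888). Apply the extended Euclidean algorithm:
3888 = 777·5 + 3
5 = 1·3 + 2
3 = 1·2 + 1
2 = 2·1 + 0
Back-substitute:
1 = 3 − 2
1 = −5 + 2·3
1 = 2·3888 − 1555·5
So 5·(-1555) ≡ 1 (mod 3888), hence d ≡ -1555 ≡ 2333 (mod 3888).

2333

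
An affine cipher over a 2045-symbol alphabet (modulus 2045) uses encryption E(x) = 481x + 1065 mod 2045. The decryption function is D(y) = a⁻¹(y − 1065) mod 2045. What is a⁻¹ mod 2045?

676

Run Euclid on (2045, 481):
2045 = 4·481 + 121
481 = 3·121 + 118
121 = 1·118 + 3
118 = 39·3 + 1
3 = 3·1 + 0
The gcd is 1. Working backward:
1 = 118 − 39·3
1 = −39·121 + 40·118
1 = 40·481 − 159·121
1 = −159·2045 + 676·481
So 481·676 ≡ 1 (mod 2045).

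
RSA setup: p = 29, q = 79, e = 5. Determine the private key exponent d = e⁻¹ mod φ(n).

437

φ(n) = (p−1)(q−1) = 28·78 = 2184.
Need d with 5·d ≡ 1 (mod 2184). Apply the extended Euclidean algorithm:
2184 = 436×5 + 4
5 = 1×4 + 1
4 = 4×1 + 0
Back-substitute:
1 = 5 − 4
1 = −2184 + 437·5
So 5·437 ≡ 1 (mod 2184), hence d = 437.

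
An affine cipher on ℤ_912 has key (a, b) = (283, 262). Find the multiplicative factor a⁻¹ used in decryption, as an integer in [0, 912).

gcd(912, 283) by repeated division:
912 = 3·283 + 63
283 = 4·63 + 31
63 = 2·31 + 1
31 = 31·1 + 0
gcd = 1, so the inverse exists. Back-substitute:
1 = 63 − 2·31
1 = −2·283 + 9·63
1 = 9·912 − 29·283
So 283·(-29) ≡ 1 (mod 912), and -29 ≡ 883 (mod 912).

883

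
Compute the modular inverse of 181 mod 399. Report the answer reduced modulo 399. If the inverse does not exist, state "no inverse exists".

Apply the Euclidean algorithm to 399 and 181:
399 = 2·181 + 37
181 = 4·37 + 33
37 = 1·33 + 4
33 = 8·4 + 1
4 = 4·1 + 0
Since gcd(181, 399) = 1, back-substitute to write 1 as a combination:
1 = 33 − 8·4
1 = −8·37 + 9·33
1 = 9·181 − 44·37
1 = −44·399 + 97·181
So 181·97 ≡ 1 (mod 399).

97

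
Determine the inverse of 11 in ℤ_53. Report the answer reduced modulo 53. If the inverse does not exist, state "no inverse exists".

gcd(53, 11) by repeated division:
53 = 4×11 + 9
11 = 1×9 + 2
9 = 4×2 + 1
2 = 2×1 + 0
The gcd is 1. Working backward:
1 = 9 − 4·2
1 = −4·11 + 5·9
1 = 5·53 − 24·11
Thus 11·(-24) ≡ 1 (mod 53); reducing, -24 mod 53 = 29.

29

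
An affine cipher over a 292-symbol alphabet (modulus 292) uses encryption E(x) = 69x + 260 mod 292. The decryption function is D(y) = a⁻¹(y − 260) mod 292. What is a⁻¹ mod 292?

gcd(292, 69) by repeated division:
292 = 4*69 + 16
69 = 4*16 + 5
16 = 3*5 + 1
5 = 5*1 + 0
The gcd is 1. Working backward:
1 = 16 − 3·5
1 = −3·69 + 13·16
1 = 13·292 − 55·69
So 69·(-55) ≡ 1 (mod 292), and -55 ≡ 237 (mod 292).

237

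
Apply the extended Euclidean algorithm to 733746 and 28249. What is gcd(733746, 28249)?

13

Euclidean algorithm:
733746 = 25×28249 + 27521
28249 = 1×27521 + 728
27521 = 37×728 + 585
728 = 1×585 + 143
585 = 4×143 + 13
143 = 11×13 + 0
gcd(733746, 28249) = 13.
Back-substituting:
13 = 585 − 4·143
13 = −4·728 + 5·585
13 = 5·27521 − 189·728
13 = −189·28249 + 194·27521
13 = 194·733746 − 5039·28249
So 13 = (194)·733746 + (-5039)·28249.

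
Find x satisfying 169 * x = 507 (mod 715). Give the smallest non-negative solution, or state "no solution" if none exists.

3

First find gcd(169, 715):
715 = 4*169 + 39
169 = 4*39 + 13
39 = 3*13 + 0
gcd = 13 and 13 | 507, so solutions exist. Divide through by 13: 13x ≡ 39 (mod 55).
Now find 13⁻¹ mod 55:
55 = 4·13 + 3
13 = 4·3 + 1
3 = 3·1 + 0
Back-substitute:
1 = 13 − 4·3
1 = −4·55 + 17·13
So 13⁻¹ ≡ 17 (mod 55).
Then x ≡ 17·39 ≡ 3 (mod 55); the smallest non-negative solution is x = 3.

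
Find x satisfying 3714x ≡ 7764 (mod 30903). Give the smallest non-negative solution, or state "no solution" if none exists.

5760

First find gcd(3714, 30903):
30903 = 8*3714 + 1191
3714 = 3*1191 + 141
1191 = 8*141 + 63
141 = 2*63 + 15
63 = 4*15 + 3
15 = 5*3 + 0
gcd = 3 and 3 | 7764, so solutions exist. Divide through by 3: 1238x ≡ 2588 (mod 10301).
Now find 1238⁻¹ mod 10301:
10301 = 8·1238 + 397
1238 = 3·397 + 47
397 = 8·47 + 21
47 = 2·21 + 5
21 = 4·5 + 1
5 = 5·1 + 0
Back-substitute:
1 = 21 − 4·5
1 = −4·47 + 9·21
1 = 9·397 − 76·47
1 = −76·1238 + 237·397
1 = 237·10301 − 1972·1238
So 1238·(-1972) ≡ 1 (mod 10301), i.e. 1238⁻¹ ≡ 8329.
Then x ≡ 8329·2588 ≡ 5760 (mod 10301); the smallest non-negative solution is x = 5760.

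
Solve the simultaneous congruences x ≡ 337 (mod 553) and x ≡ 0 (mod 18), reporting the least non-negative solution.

Write x = 337 + 553·k. Then 553·k ≡ 0 − 337 ≡ 5 (mod 18).
Need 553⁻¹ mod 18. Extended Euclid on (18, 13):
18 = 1×13 + 5
13 = 2×5 + 3
5 = 1×3 + 2
3 = 1×2 + 1
2 = 2×1 + 0
Back-substitute:
1 = 3 − 2
1 = −5 + 2·3
1 = 2·13 − 5·5
1 = −5·18 + 7·13
553⁻¹ ≡ 7 (mod 18), so k ≡ 7·5 ≡ 17 (mod 18).
x = 337 + 553·17 = 9738.

9738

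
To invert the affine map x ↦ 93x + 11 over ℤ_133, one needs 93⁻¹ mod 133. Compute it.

123

Extended Euclidean algorithm:
133 = 1*93 + 40
93 = 2*40 + 13
40 = 3*13 + 1
13 = 13*1 + 0
The gcd is 1. Working backward:
1 = 40 − 3·13
1 = −3·93 + 7·40
1 = 7·133 − 10·93
Thus 93·(-10) ≡ 1 (mod 133); reducing, -10 mod 133 = 123.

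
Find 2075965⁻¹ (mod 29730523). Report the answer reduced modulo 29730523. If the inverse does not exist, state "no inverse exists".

23094862

Run Euclid on (29730523, 2075965):
29730523 = 14·2075965 + 667013
2075965 = 3·667013 + 74926
667013 = 8·74926 + 67605
74926 = 1·67605 + 7321
67605 = 9·7321 + 1716
7321 = 4·1716 + 457
1716 = 3·457 + 345
457 = 1·345 + 112
345 = 3·112 + 9
112 = 12·9 + 4
9 = 2·4 + 1
4 = 4·1 + 0
Since gcd(2075965, 29730523) = 1, back-substitute to write 1 as a combination:
1 = 9 − 2·4
1 = −2·112 + 25·9
1 = 25·345 − 77·112
1 = −77·457 + 102·345
1 = 102·1716 − 383·457
1 = −383·7321 + 1634·1716
1 = 1634·67605 − 15089·7321
1 = −15089·74926 + 16723·67605
1 = 16723·667013 − 148873·74926
1 = −148873·2075965 + 463342·667013
1 = 463342·29730523 − 6635661·2075965
So 2075965·(-6635661) ≡ 1 (mod 29730523), and -6635661 ≡ 23094862 (mod 29730523).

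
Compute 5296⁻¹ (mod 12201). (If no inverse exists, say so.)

6946

Extended Euclidean algorithm:
12201 = 2·5296 + 1609
5296 = 3·1609 + 469
1609 = 3·469 + 202
469 = 2·202 + 65
202 = 3·65 + 7
65 = 9·7 + 2
7 = 3·2 + 1
2 = 2·1 + 0
gcd = 1, so the inverse exists. Back-substitute:
1 = 7 − 3·2
1 = −3·65 + 28·7
1 = 28·202 − 87·65
1 = −87·469 + 202·202
1 = 202·1609 − 693·469
1 = −693·5296 + 2281·1609
1 = 2281·12201 − 5255·5296
Hence 5296⁻¹ ≡ -5255 ≡ 6946 (mod 12201).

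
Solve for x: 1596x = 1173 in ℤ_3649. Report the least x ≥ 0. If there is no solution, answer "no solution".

First find gcd(1596, 3649):
3649 = 2×1596 + 457
1596 = 3×457 + 225
457 = 2×225 + 7
225 = 32×7 + 1
7 = 7×1 + 0
gcd = 1, so a unique solution mod 3649 exists.
Back-substitute for the Bézout coefficients:
1 = 225 − 32·7
1 = −32·457 + 65·225
1 = 65·1596 − 227·457
1 = −227·3649 + 519·1596
So 1596·(519) ≡ 1 (mod 3649), giving 1596⁻¹ ≡ 519.
x ≡ 1596⁻¹·1173 ≡ 519·1173 ≡ 3053 (mod 3649).

3053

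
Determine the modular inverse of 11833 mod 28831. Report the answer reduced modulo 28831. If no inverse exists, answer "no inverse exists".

3472

gcd(28831, 11833) by repeated division:
28831 = 2×11833 + 5165
11833 = 2×5165 + 1503
5165 = 3×1503 + 656
1503 = 2×656 + 191
656 = 3×191 + 83
191 = 2×83 + 25
83 = 3×25 + 8
25 = 3×8 + 1
8 = 8×1 + 0
gcd = 1, so the inverse exists. Back-substitute:
1 = 25 − 3·8
1 = −3·83 + 10·25
1 = 10·191 − 23·83
1 = −23·656 + 79·191
1 = 79·1503 − 181·656
1 = −181·5165 + 622·1503
1 = 622·11833 − 1425·5165
1 = −1425·28831 + 3472·11833
So 11833·3472 ≡ 1 (mod 28831).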